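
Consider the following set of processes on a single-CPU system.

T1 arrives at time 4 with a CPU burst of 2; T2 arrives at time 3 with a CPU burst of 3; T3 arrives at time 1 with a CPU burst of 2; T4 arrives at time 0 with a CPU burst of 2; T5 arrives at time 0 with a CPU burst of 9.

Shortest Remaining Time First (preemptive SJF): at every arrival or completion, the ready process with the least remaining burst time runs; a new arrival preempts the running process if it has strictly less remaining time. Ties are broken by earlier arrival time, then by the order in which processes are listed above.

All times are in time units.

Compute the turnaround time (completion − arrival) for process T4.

Gantt: | T4 0-2 | T3 2-4 | T1 4-6 | T2 6-9 | T5 9-18 |
Completion: T1=6  T2=9  T3=4  T4=2  T5=18
Turnaround (C−A): T1=2  T2=6  T3=3  T4=2  T5=18
Turnaround(T4) = completion − arrival = 2 − 0 = 2

2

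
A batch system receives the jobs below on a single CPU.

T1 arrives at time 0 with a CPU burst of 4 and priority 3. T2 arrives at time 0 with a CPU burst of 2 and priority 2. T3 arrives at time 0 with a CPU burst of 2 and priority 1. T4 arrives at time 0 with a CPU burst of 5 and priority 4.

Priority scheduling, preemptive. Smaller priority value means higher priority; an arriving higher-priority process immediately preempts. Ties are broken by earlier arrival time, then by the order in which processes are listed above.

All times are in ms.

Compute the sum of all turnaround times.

Timeline: | T3 0-2 | T2 2-4 | T1 4-8 | T4 8-13 |
Completion: T1=8  T2=4  T3=2  T4=13
Turnaround (C−A): T1=8  T2=4  T3=2  T4=13
Turnaround = completion − arrival: T1=8, T2=4, T3=2, T4=13
Total turnaround = 8 + 4 + 2 + 13 = 27

27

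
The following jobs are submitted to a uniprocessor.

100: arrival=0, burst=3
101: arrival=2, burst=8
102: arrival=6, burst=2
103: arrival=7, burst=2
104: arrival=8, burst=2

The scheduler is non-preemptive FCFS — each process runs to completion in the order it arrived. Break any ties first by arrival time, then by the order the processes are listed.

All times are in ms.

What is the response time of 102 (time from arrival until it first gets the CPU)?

5

Schedule: | 100 0-3 | 101 3-11 | 102 11-13 | 103 13-15 | 104 15-17 |
Completion: 100=3  101=11  102=13  103=15  104=17
Response(102) = first start − arrival = 11 − 6 = 5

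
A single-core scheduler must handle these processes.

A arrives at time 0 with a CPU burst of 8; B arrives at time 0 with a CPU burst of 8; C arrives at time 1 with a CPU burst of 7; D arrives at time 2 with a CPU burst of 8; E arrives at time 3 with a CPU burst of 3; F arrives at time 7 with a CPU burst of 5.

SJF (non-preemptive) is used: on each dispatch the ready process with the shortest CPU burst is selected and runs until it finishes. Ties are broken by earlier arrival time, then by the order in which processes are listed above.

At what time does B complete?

Timeline: | A 0-8 | E 8-11 | F 11-16 | C 16-23 | B 23-31 | D 31-39 |
Completion: A=8  B=31  C=23  D=39  E=11  F=16
Turnaround (C−A): A=8  B=31  C=22  D=37  E=8  F=9

31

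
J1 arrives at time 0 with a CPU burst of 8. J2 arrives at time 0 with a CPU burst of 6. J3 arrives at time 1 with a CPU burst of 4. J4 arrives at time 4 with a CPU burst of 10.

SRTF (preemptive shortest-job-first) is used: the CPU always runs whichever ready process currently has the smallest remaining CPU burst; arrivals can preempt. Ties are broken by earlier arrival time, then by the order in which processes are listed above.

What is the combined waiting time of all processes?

28

Schedule: | J2 0-1 | J3 1-5 | J2 5-10 | J1 10-18 | J4 18-28 |
Completion: J1=18  J2=10  J3=5  J4=28
Turnaround (C−A): J1=18  J2=10  J3=4  J4=24
Waiting = turnaround − burst: J1=10, J2=4, J3=0, J4=14
Total waiting = 10 + 4 + 0 + 14 = 28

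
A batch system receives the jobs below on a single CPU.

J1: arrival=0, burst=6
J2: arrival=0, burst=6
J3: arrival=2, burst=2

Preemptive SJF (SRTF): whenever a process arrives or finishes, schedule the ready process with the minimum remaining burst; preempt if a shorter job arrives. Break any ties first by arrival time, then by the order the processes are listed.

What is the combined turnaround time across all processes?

24

Schedule: | J1 0-2 | J3 2-4 | J1 4-8 | J2 8-14 |
Completion: J1=8  J2=14  J3=4
Turnaround = completion − arrival: J1=8, J2=14, J3=2
Total turnaround = 8 + 14 + 2 = 24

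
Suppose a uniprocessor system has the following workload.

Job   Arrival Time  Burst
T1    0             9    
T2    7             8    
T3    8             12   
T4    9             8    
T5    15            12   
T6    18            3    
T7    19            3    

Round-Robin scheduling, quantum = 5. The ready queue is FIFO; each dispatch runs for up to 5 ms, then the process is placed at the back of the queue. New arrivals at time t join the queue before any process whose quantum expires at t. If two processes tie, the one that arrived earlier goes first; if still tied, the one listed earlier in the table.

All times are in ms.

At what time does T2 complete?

Schedule: | T1 0-9 | T2 9-14 | T3 14-19 | T4 19-24 | T2 24-27 | T5 27-32 | T6 32-35 | T7 35-38 | T3 38-43 | T4 43-46 | T5 46-51 | T3 51-53 | T5 53-55 |
Completion: T1=9  T2=27  T3=53  T4=46  T5=55  T6=35  T7=38
Turnaround (C−A): T1=9  T2=20  T3=45  T4=37  T5=40  T6=17  T7=19

27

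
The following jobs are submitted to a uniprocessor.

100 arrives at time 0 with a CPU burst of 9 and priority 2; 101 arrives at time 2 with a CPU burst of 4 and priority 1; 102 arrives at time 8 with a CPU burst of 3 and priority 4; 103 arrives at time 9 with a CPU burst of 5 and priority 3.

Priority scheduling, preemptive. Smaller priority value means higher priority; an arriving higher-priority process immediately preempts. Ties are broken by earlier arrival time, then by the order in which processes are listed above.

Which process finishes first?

Timeline: | 100 0-2 | 101 2-6 | 100 6-13 | 103 13-18 | 102 18-21 |
Completion: 100=13  101=6  102=21  103=18
Finish order: 101 → 100 → 103 → 102

101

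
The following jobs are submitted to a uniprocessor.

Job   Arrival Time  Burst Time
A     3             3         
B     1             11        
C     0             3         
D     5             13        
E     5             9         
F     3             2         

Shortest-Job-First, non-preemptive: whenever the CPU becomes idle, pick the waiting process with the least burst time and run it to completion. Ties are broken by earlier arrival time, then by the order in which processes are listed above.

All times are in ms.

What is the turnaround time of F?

Timeline: | C 0-3 | F 3-5 | A 5-8 | E 8-17 | B 17-28 | D 28-41 |
Completion: A=8  B=28  C=3  D=41  E=17  F=5
Turnaround (C−A): A=5  B=27  C=3  D=36  E=12  F=2
Turnaround(F) = completion − arrival = 5 − 3 = 2

2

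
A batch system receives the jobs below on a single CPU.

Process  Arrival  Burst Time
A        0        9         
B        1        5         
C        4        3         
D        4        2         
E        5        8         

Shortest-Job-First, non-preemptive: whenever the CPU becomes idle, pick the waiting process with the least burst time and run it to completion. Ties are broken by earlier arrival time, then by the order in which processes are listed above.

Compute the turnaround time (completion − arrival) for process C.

10

Schedule: | A 0-9 | D 9-11 | C 11-14 | B 14-19 | E 19-27 |
Completion: A=9  B=19  C=14  D=11  E=27
Turnaround (C−A): A=9  B=18  C=10  D=7  E=22
Turnaround(C) = completion − arrival = 14 − 4 = 10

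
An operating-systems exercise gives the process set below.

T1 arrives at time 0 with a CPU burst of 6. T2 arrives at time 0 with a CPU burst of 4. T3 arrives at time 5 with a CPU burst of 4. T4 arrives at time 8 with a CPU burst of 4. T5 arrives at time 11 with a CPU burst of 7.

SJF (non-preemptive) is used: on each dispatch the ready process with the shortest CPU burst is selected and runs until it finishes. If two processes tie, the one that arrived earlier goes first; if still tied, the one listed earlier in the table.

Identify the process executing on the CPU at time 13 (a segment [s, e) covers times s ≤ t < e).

T3

Schedule: | T2 0-4 | T1 4-10 | T3 10-14 | T4 14-18 | T5 18-25 |
Completion: T1=10  T2=4  T3=14  T4=18  T5=25
Turnaround (C−A): T1=10  T2=4  T3=9  T4=10  T5=14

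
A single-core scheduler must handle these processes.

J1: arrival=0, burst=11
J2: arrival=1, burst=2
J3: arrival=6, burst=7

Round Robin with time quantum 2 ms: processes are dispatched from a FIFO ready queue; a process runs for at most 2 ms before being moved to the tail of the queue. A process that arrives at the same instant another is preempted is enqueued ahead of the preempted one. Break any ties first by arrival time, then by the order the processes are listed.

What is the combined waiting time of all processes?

Gantt: | J1 0-2 | J2 2-4 | J1 4-6 | J3 6-8 | J1 8-10 | J3 10-12 | J1 12-14 | J3 14-16 | J1 16-18 | J3 18-19 | J1 19-20 |
Completion: J1=20  J2=4  J3=19
Turnaround (C−A): J1=20  J2=3  J3=13
Waiting = turnaround − burst: J1=9, J2=1, J3=6
Total waiting = 9 + 1 + 6 = 16

16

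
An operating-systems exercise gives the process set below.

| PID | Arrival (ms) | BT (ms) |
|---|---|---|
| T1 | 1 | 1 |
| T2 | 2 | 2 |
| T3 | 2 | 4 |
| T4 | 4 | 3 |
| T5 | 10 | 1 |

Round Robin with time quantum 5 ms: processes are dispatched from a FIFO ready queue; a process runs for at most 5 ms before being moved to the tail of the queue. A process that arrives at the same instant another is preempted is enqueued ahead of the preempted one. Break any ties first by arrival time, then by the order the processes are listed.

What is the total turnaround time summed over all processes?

Schedule: | idle 0-1 | T1 1-2 | T2 2-4 | T3 4-8 | T4 8-11 | T5 11-12 |
Completion: T1=2  T2=4  T3=8  T4=11  T5=12
Turnaround = completion − arrival: T1=1, T2=2, T3=6, T4=7, T5=2
Total turnaround = 1 + 2 + 6 + 7 + 2 = 18

18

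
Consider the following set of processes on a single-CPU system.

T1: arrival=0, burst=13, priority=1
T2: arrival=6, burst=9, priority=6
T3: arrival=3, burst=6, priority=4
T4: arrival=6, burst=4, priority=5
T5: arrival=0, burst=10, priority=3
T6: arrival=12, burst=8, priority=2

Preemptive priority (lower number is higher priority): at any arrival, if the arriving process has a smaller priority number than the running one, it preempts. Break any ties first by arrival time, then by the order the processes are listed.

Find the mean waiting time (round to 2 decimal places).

19.33

Gantt: | T1 0-13 | T6 13-21 | T5 21-31 | T3 31-37 | T4 37-41 | T2 41-50 |
Completion: T1=13  T2=50  T3=37  T4=41  T5=31  T6=21
Waiting times: T1=0, T2=35, T3=28, T4=31, T5=21, T6=1
Average waiting = (0+35+28+31+21+1) / 6 = 116/6 = 19.33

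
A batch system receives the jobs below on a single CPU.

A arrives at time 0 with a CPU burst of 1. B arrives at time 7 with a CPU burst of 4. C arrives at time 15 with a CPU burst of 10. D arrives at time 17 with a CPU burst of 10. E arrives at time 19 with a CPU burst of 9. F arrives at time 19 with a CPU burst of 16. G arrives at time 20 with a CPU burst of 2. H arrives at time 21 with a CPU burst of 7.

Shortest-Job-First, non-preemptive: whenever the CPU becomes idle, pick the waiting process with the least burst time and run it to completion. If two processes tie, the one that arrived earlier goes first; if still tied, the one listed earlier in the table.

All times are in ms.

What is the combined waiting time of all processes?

86

Gantt: | A 0-1 | idle 1-7 | B 7-11 | idle 11-15 | C 15-25 | G 25-27 | H 27-34 | E 34-43 | D 43-53 | F 53-69 |
Completion: A=1  B=11  C=25  D=53  E=43  F=69  G=27  H=34
Waiting = turnaround − burst: A=0, B=0, C=0, D=26, E=15, F=34, G=5, H=6
Total waiting = 0 + 0 + 0 + 26 + 15 + 34 + 5 + 6 = 86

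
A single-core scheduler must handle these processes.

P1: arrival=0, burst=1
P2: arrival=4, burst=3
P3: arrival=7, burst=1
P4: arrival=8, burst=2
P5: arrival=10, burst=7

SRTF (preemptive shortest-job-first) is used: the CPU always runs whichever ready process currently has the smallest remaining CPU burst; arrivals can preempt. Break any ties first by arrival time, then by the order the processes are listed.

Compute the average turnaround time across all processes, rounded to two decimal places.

Gantt: | P1 0-1 | idle 1-4 | P2 4-7 | P3 7-8 | P4 8-10 | P5 10-17 |
Completion: P1=1  P2=7  P3=8  P4=10  P5=17
Turnaround (C−A): P1=1  P2=3  P3=1  P4=2  P5=7
Turnaround times: P1=1, P2=3, P3=1, P4=2, P5=7
Average turnaround = (1+3+1+2+7) / 5 = 14/5 = 2.80

2.80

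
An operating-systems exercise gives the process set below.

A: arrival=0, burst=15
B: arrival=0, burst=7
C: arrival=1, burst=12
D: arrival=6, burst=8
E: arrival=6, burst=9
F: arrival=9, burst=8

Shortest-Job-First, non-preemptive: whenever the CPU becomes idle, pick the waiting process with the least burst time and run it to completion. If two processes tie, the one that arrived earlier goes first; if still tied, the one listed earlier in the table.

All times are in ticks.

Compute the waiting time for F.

6

Timeline: | B 0-7 | D 7-15 | F 15-23 | E 23-32 | C 32-44 | A 44-59 |
Completion: A=59  B=7  C=44  D=15  E=32  F=23
Turnaround (C−A): A=59  B=7  C=43  D=9  E=26  F=14
Waiting(F) = turnaround − burst = 14 − 8 = 6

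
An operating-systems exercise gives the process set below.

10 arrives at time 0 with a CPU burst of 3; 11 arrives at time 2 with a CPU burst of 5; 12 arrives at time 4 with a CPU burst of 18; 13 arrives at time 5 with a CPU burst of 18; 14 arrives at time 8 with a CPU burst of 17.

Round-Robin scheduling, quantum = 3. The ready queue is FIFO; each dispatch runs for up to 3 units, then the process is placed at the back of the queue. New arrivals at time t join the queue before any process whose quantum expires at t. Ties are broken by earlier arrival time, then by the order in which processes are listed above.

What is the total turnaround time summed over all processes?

174

Gantt: | 10 0-3 | 11 3-6 | 12 6-9 | 13 9-12 | 11 12-14 | 14 14-17 | 12 17-20 | 13 20-23 | 14 23-26 | 12 26-29 | 13 29-32 | 14 32-35 | 12 35-38 | 13 38-41 | 14 41-44 | 12 44-47 | 13 47-50 | 14 50-53 | 12 53-56 | 13 56-59 | 14 59-61 |
Completion: 10=3  11=14  12=56  13=59  14=61
Turnaround (C−A): 10=3  11=12  12=52  13=54  14=53
Turnaround = completion − arrival: 10=3, 11=12, 12=52, 13=54, 14=53
Total turnaround = 3 + 12 + 52 + 54 + 53 = 174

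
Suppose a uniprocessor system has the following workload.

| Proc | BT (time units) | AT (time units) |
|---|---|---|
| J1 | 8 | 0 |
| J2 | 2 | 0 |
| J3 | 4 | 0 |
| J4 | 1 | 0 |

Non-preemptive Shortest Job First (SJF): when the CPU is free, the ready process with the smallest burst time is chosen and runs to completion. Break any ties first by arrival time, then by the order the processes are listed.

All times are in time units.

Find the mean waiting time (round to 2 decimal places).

2.75

Schedule: | J4 0-1 | J2 1-3 | J3 3-7 | J1 7-15 |
Completion: J1=15  J2=3  J3=7  J4=1
Waiting times: J1=7, J2=1, J3=3, J4=0
Average waiting = (7+1+3+0) / 4 = 11/4 = 2.75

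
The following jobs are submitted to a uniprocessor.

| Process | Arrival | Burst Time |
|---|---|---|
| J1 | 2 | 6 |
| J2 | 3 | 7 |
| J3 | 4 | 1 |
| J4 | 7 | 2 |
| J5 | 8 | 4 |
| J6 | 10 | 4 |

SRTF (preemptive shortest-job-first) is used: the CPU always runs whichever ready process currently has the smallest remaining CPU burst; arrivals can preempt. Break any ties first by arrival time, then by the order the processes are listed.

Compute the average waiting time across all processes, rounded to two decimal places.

Gantt: | idle 0-2 | J1 2-4 | J3 4-5 | J1 5-9 | J4 9-11 | J5 11-15 | J6 15-19 | J2 19-26 |
Completion: J1=9  J2=26  J3=5  J4=11  J5=15  J6=19
Turnaround (C−A): J1=7  J2=23  J3=1  J4=4  J5=7  J6=9
Waiting times: J1=1, J2=16, J3=0, J4=2, J5=3, J6=5
Average waiting = (1+16+0+2+3+5) / 6 = 27/6 = 4.50

4.50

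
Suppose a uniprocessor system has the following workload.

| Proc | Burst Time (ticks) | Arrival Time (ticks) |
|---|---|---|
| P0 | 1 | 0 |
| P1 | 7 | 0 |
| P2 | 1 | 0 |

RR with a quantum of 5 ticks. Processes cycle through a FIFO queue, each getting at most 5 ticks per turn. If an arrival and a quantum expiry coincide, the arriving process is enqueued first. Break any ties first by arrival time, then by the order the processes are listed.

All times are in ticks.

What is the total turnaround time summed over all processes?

Gantt: | P0 0-1 | P1 1-6 | P2 6-7 | P1 7-9 |
Completion: P0=1  P1=9  P2=7
Turnaround = completion − arrival: P0=1, P1=9, P2=7
Total turnaround = 1 + 9 + 7 = 17

17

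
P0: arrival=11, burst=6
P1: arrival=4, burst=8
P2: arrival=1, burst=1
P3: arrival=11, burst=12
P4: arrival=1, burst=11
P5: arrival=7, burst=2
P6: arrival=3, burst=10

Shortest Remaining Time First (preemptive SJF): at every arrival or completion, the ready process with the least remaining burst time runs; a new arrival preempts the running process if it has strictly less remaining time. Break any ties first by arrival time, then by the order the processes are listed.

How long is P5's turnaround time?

Timeline: | idle 0-1 | P2 1-2 | P4 2-4 | P1 4-7 | P5 7-9 | P1 9-14 | P0 14-20 | P4 20-29 | P6 29-39 | P3 39-51 |
Completion: P0=20  P1=14  P2=2  P3=51  P4=29  P5=9  P6=39
Turnaround (C−A): P0=9  P1=10  P2=1  P3=40  P4=28  P5=2  P6=36
Turnaround(P5) = completion − arrival = 9 − 7 = 2

2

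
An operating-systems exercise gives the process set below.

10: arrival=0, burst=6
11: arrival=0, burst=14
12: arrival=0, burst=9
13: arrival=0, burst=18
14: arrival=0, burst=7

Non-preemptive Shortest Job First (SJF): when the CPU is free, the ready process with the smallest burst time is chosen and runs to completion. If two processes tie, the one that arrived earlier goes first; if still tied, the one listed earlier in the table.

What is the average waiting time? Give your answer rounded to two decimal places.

15.40

Timeline: | 10 0-6 | 14 6-13 | 12 13-22 | 11 22-36 | 13 36-54 |
Completion: 10=6  11=36  12=22  13=54  14=13
Waiting times: 10=0, 11=22, 12=13, 13=36, 14=6
Average waiting = (0+22+13+36+6) / 5 = 77/5 = 15.40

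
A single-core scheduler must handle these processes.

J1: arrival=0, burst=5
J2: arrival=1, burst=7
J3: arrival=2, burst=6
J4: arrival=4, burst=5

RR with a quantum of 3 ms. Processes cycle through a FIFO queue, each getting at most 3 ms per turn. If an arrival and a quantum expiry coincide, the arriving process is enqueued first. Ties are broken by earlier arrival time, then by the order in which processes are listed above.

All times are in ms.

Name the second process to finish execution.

J3

Schedule: | J1 0-3 | J2 3-6 | J3 6-9 | J1 9-11 | J4 11-14 | J2 14-17 | J3 17-20 | J4 20-22 | J2 22-23 |
Completion: J1=11  J2=23  J3=20  J4=22
Finish order: J1 → J3 → J4 → J2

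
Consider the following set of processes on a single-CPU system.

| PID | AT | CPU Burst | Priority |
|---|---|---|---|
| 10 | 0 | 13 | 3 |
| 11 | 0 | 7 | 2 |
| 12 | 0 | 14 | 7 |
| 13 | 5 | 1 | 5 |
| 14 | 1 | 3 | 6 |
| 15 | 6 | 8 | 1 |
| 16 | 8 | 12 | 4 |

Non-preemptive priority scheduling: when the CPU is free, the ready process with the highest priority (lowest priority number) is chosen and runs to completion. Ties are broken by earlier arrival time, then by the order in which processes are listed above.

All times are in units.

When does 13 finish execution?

Schedule: | 11 0-7 | 15 7-15 | 10 15-28 | 16 28-40 | 13 40-41 | 14 41-44 | 12 44-58 |
Completion: 10=28  11=7  12=58  13=41  14=44  15=15  16=40

41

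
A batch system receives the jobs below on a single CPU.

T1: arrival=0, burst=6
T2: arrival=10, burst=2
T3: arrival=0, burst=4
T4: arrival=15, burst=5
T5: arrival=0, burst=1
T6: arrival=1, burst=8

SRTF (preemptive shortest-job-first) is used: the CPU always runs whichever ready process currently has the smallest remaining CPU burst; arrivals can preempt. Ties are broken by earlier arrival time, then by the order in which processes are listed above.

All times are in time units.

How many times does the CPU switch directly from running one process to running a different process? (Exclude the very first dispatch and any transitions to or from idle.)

Timeline: | T5 0-1 | T3 1-5 | T1 5-11 | T2 11-13 | T6 13-15 | T4 15-20 | T6 20-26 |
Completion: T1=11  T2=13  T3=5  T4=20  T5=1  T6=26
Turnaround (C−A): T1=11  T2=3  T3=5  T4=5  T5=1  T6=25

6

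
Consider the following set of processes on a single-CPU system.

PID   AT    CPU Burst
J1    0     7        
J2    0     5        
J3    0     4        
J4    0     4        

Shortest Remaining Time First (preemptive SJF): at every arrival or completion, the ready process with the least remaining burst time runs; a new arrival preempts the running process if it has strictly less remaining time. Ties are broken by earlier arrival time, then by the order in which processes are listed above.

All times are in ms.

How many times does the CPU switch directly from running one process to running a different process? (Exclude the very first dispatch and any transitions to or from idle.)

3

Gantt: | J3 0-4 | J4 4-8 | J2 8-13 | J1 13-20 |
Completion: J1=20  J2=13  J3=4  J4=8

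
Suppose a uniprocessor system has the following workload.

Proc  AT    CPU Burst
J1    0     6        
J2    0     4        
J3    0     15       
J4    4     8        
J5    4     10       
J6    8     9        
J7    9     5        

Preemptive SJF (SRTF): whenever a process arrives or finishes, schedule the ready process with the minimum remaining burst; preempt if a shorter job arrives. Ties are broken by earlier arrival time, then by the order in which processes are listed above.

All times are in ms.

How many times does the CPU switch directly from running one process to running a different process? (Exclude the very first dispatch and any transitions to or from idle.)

6

Schedule: | J2 0-4 | J1 4-10 | J7 10-15 | J4 15-23 | J6 23-32 | J5 32-42 | J3 42-57 |
Completion: J1=10  J2=4  J3=57  J4=23  J5=42  J6=32  J7=15
Turnaround (C−A): J1=10  J2=4  J3=57  J4=19  J5=38  J6=24  J7=6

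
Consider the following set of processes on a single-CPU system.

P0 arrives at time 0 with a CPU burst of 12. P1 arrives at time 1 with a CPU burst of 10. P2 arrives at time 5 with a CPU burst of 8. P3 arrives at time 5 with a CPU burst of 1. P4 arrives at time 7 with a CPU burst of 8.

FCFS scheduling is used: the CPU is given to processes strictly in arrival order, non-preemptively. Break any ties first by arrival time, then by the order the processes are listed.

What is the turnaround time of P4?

Gantt: | P0 0-12 | P1 12-22 | P2 22-30 | P3 30-31 | P4 31-39 |
Completion: P0=12  P1=22  P2=30  P3=31  P4=39
Turnaround (C−A): P0=12  P1=21  P2=25  P3=26  P4=32
Turnaround(P4) = completion − arrival = 39 − 7 = 32

32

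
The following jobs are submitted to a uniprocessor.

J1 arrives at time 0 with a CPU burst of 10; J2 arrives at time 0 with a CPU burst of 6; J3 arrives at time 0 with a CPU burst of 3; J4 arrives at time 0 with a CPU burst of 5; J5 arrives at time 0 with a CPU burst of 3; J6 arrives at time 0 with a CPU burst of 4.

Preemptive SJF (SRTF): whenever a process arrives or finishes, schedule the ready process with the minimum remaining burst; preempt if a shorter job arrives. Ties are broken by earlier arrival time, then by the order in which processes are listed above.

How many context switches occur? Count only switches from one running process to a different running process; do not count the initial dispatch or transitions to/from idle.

Schedule: | J3 0-3 | J5 3-6 | J6 6-10 | J4 10-15 | J2 15-21 | J1 21-31 |
Completion: J1=31  J2=21  J3=3  J4=15  J5=6  J6=10

5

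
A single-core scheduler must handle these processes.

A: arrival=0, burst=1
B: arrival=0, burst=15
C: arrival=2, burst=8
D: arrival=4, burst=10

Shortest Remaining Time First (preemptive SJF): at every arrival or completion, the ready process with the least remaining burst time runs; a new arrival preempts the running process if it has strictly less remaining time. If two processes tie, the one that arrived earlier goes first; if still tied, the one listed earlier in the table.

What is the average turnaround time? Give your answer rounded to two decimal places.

Schedule: | A 0-1 | B 1-2 | C 2-10 | D 10-20 | B 20-34 |
Completion: A=1  B=34  C=10  D=20
Turnaround (C−A): A=1  B=34  C=8  D=16
Turnaround times: A=1, B=34, C=8, D=16
Average turnaround = (1+34+8+16) / 4 = 59/4 = 14.75

14.75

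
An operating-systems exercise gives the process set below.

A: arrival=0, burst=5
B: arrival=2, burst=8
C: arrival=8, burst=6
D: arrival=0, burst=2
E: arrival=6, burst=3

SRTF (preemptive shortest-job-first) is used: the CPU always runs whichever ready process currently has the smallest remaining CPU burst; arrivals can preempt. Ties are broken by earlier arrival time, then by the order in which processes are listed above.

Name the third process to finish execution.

Schedule: | D 0-2 | A 2-7 | E 7-10 | C 10-16 | B 16-24 |
Completion: A=7  B=24  C=16  D=2  E=10
Turnaround (C−A): A=7  B=22  C=8  D=2  E=4
Finish order: D → A → E → C → B

E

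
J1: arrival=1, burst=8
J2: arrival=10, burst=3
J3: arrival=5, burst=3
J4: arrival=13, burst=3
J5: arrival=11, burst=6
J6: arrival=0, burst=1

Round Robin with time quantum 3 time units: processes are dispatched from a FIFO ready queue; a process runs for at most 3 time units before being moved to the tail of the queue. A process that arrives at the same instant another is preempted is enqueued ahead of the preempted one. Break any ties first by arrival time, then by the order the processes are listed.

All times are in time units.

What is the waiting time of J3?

Timeline: | J6 0-1 | J1 1-7 | J3 7-10 | J1 10-12 | J2 12-15 | J5 15-18 | J4 18-21 | J5 21-24 |
Completion: J1=12  J2=15  J3=10  J4=21  J5=24  J6=1
Waiting(J3) = turnaround − burst = 5 − 3 = 2

2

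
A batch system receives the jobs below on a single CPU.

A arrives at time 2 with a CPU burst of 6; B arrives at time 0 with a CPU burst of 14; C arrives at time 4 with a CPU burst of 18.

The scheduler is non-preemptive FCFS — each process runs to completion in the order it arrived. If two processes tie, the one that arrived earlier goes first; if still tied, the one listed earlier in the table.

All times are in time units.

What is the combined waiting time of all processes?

Schedule: | B 0-14 | A 14-20 | C 20-38 |
Completion: A=20  B=14  C=38
Turnaround (C−A): A=18  B=14  C=34
Waiting = turnaround − burst: A=12, B=0, C=16
Total waiting = 12 + 0 + 16 = 28

28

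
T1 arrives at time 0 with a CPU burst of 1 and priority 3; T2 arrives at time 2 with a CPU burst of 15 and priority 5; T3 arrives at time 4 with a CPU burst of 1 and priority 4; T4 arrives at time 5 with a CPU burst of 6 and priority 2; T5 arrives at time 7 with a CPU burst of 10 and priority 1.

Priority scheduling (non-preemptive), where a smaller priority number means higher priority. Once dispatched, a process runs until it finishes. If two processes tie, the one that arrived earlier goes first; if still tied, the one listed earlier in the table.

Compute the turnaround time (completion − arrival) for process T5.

Schedule: | T1 0-1 | idle 1-2 | T2 2-17 | T5 17-27 | T4 27-33 | T3 33-34 |
Completion: T1=1  T2=17  T3=34  T4=33  T5=27
Turnaround(T5) = completion − arrival = 27 − 7 = 20

20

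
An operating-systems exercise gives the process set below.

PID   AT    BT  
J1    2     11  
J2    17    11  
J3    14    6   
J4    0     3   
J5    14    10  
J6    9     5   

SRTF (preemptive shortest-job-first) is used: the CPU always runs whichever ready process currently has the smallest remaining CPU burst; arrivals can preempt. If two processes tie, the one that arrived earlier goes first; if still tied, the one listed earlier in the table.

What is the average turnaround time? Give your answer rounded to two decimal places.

14.33

Gantt: | J4 0-3 | J1 3-14 | J6 14-19 | J3 19-25 | J5 25-35 | J2 35-46 |
Completion: J1=14  J2=46  J3=25  J4=3  J5=35  J6=19
Turnaround times: J1=12, J2=29, J3=11, J4=3, J5=21, J6=10
Average turnaround = (12+29+11+3+21+10) / 6 = 86/6 = 14.33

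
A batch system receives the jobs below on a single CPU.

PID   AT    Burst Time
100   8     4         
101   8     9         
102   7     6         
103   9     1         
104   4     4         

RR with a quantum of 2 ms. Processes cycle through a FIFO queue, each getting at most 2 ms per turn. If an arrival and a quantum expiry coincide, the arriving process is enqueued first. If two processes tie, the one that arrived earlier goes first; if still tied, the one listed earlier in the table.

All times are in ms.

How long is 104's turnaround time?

4

Gantt: | idle 0-4 | 104 4-8 | 102 8-10 | 100 10-12 | 101 12-14 | 103 14-15 | 102 15-17 | 100 17-19 | 101 19-21 | 102 21-23 | 101 23-28 |
Completion: 100=19  101=28  102=23  103=15  104=8
Turnaround (C−A): 100=11  101=20  102=16  103=6  104=4
Turnaround(104) = completion − arrival = 8 − 4 = 4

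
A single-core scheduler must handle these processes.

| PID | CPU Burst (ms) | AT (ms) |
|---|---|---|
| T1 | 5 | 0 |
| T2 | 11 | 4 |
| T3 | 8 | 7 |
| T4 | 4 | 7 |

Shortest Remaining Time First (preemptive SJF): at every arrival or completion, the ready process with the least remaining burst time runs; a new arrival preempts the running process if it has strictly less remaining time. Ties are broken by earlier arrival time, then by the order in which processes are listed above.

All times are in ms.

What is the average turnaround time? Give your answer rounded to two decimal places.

11.25

Gantt: | T1 0-5 | T2 5-7 | T4 7-11 | T3 11-19 | T2 19-28 |
Completion: T1=5  T2=28  T3=19  T4=11
Turnaround (C−A): T1=5  T2=24  T3=12  T4=4
Turnaround times: T1=5, T2=24, T3=12, T4=4
Average turnaround = (5+24+12+4) / 4 = 45/4 = 11.25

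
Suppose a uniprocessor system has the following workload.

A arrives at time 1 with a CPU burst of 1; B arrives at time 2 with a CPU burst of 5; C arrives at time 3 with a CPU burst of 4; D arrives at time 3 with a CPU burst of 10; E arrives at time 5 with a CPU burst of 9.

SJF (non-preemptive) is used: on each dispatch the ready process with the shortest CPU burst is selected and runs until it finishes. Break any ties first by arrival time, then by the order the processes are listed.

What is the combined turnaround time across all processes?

56

Gantt: | idle 0-1 | A 1-2 | B 2-7 | C 7-11 | E 11-20 | D 20-30 |
Completion: A=2  B=7  C=11  D=30  E=20
Turnaround = completion − arrival: A=1, B=5, C=8, D=27, E=15
Total turnaround = 1 + 5 + 8 + 27 + 15 = 56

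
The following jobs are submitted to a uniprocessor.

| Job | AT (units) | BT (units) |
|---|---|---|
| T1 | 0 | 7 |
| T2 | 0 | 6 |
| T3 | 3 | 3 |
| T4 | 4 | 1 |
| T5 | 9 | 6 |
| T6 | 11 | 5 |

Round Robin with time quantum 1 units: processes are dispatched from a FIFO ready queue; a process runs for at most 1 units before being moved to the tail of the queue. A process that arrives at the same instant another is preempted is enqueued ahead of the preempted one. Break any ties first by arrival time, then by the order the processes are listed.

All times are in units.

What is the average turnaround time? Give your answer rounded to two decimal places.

Gantt: | T1 0-1 | T2 1-2 | T1 2-3 | T2 3-4 | T3 4-5 | T1 5-6 | T4 6-7 | T2 7-8 | T3 8-9 | T1 9-10 | T2 10-11 | T5 11-12 | T3 12-13 | T1 13-14 | T6 14-15 | T2 15-16 | T5 16-17 | T1 17-18 | T6 18-19 | T2 19-20 | T5 20-21 | T1 21-22 | T6 22-23 | T5 23-24 | T6 24-25 | T5 25-26 | T6 26-27 | T5 27-28 |
Completion: T1=22  T2=20  T3=13  T4=7  T5=28  T6=27
Turnaround (C−A): T1=22  T2=20  T3=10  T4=3  T5=19  T6=16
Turnaround times: T1=22, T2=20, T3=10, T4=3, T5=19, T6=16
Average turnaround = (22+20+10+3+19+16) / 6 = 90/6 = 15.00

15.00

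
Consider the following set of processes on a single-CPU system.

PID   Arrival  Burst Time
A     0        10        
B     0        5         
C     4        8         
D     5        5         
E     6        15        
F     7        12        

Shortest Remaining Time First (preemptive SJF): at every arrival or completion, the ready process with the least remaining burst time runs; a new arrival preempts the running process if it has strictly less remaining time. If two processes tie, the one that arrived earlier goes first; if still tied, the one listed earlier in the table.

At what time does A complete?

Gantt: | B 0-5 | D 5-10 | C 10-18 | A 18-28 | F 28-40 | E 40-55 |
Completion: A=28  B=5  C=18  D=10  E=55  F=40

28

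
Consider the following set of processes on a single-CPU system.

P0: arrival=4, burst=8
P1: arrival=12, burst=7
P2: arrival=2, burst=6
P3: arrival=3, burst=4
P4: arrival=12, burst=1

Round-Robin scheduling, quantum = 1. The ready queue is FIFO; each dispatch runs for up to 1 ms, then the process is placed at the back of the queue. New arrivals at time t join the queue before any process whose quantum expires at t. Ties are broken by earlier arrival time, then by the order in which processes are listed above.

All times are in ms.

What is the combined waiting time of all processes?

42

Gantt: | idle 0-2 | P2 2-3 | P3 3-4 | P2 4-5 | P0 5-6 | P3 6-7 | P2 7-8 | P0 8-9 | P3 9-10 | P2 10-11 | P0 11-12 | P3 12-13 | P2 13-14 | P1 14-15 | P4 15-16 | P0 16-17 | P2 17-18 | P1 18-19 | P0 19-20 | P1 20-21 | P0 21-22 | P1 22-23 | P0 23-24 | P1 24-25 | P0 25-26 | P1 26-28 |
Completion: P0=26  P1=28  P2=18  P3=13  P4=16
Turnaround (C−A): P0=22  P1=16  P2=16  P3=10  P4=4
Waiting = turnaround − burst: P0=14, P1=9, P2=10, P3=6, P4=3
Total waiting = 14 + 9 + 10 + 6 + 3 = 42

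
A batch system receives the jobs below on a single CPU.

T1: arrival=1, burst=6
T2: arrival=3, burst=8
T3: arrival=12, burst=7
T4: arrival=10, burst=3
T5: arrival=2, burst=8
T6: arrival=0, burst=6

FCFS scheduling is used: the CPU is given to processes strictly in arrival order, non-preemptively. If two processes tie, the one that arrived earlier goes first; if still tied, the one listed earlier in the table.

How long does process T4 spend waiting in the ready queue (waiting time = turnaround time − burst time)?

18

Gantt: | T6 0-6 | T1 6-12 | T5 12-20 | T2 20-28 | T4 28-31 | T3 31-38 |
Completion: T1=12  T2=28  T3=38  T4=31  T5=20  T6=6
Turnaround (C−A): T1=11  T2=25  T3=26  T4=21  T5=18  T6=6
Waiting(T4) = turnaround − burst = 21 − 3 = 18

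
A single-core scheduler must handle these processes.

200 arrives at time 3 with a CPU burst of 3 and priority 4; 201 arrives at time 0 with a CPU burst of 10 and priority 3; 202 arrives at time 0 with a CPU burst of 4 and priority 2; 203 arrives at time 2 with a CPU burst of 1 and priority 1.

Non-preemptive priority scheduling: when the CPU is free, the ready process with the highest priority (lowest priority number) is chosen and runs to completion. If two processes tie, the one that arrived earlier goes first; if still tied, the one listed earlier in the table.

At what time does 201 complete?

Timeline: | 202 0-4 | 203 4-5 | 201 5-15 | 200 15-18 |
Completion: 200=18  201=15  202=4  203=5
Turnaround (C−A): 200=15  201=15  202=4  203=3

15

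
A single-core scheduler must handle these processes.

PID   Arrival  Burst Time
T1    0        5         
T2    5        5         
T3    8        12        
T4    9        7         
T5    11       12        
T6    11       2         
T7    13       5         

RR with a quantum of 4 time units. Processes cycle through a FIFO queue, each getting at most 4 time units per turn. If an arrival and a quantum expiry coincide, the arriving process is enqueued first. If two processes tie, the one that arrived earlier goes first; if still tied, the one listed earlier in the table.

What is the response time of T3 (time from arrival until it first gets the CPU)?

Gantt: | T1 0-5 | T2 5-9 | T3 9-13 | T4 13-17 | T2 17-18 | T5 18-22 | T6 22-24 | T7 24-28 | T3 28-32 | T4 32-35 | T5 35-39 | T7 39-40 | T3 40-44 | T5 44-48 |
Completion: T1=5  T2=18  T3=44  T4=35  T5=48  T6=24  T7=40
Turnaround (C−A): T1=5  T2=13  T3=36  T4=26  T5=37  T6=13  T7=27
Response(T3) = first start − arrival = 9 − 8 = 1

1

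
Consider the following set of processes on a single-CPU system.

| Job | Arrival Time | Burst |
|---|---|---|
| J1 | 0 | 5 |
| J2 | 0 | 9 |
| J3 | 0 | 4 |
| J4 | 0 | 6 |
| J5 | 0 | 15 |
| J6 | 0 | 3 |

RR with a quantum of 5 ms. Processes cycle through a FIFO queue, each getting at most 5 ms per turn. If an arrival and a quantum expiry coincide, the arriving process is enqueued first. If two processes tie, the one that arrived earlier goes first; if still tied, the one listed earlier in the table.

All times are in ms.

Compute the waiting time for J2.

22

Gantt: | J1 0-5 | J2 5-10 | J3 10-14 | J4 14-19 | J5 19-24 | J6 24-27 | J2 27-31 | J4 31-32 | J5 32-42 |
Completion: J1=5  J2=31  J3=14  J4=32  J5=42  J6=27
Turnaround (C−A): J1=5  J2=31  J3=14  J4=32  J5=42  J6=27
Waiting(J2) = turnaround − burst = 31 − 9 = 22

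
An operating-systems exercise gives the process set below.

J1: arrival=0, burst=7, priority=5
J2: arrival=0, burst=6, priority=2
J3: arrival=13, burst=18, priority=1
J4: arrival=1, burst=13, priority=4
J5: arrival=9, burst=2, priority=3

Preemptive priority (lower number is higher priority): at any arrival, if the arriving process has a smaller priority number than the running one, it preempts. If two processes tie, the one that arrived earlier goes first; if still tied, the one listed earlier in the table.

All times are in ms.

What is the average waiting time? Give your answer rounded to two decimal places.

Gantt: | J2 0-6 | J4 6-9 | J5 9-11 | J4 11-13 | J3 13-31 | J4 31-39 | J1 39-46 |
Completion: J1=46  J2=6  J3=31  J4=39  J5=11
Turnaround (C−A): J1=46  J2=6  J3=18  J4=38  J5=2
Waiting times: J1=39, J2=0, J3=0, J4=25, J5=0
Average waiting = (39+0+0+25+0) / 5 = 64/5 = 12.80

12.80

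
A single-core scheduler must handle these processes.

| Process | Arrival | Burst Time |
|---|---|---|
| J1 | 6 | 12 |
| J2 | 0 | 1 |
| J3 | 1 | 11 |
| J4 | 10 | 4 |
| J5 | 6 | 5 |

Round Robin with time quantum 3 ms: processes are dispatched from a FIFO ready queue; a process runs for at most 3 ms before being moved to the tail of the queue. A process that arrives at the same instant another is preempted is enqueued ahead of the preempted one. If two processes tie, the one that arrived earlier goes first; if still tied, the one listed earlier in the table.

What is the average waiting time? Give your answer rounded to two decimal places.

11.00

Schedule: | J2 0-1 | J3 1-7 | J1 7-10 | J5 10-13 | J3 13-16 | J4 16-19 | J1 19-22 | J5 22-24 | J3 24-26 | J4 26-27 | J1 27-33 |
Completion: J1=33  J2=1  J3=26  J4=27  J5=24
Turnaround (C−A): J1=27  J2=1  J3=25  J4=17  J5=18
Waiting times: J1=15, J2=0, J3=14, J4=13, J5=13
Average waiting = (15+0+14+13+13) / 5 = 55/5 = 11.00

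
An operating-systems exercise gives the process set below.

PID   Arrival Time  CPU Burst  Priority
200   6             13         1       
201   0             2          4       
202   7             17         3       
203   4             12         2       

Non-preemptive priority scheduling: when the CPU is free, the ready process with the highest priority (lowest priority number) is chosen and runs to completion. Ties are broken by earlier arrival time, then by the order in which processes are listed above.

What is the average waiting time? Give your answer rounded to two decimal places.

Schedule: | 201 0-2 | idle 2-4 | 203 4-16 | 200 16-29 | 202 29-46 |
Completion: 200=29  201=2  202=46  203=16
Turnaround (C−A): 200=23  201=2  202=39  203=12
Waiting times: 200=10, 201=0, 202=22, 203=0
Average waiting = (10+0+22+0) / 4 = 32/4 = 8.00

8.00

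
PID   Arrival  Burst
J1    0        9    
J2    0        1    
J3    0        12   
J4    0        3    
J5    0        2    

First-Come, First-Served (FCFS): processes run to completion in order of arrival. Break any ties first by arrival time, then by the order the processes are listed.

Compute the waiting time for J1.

Timeline: | J1 0-9 | J2 9-10 | J3 10-22 | J4 22-25 | J5 25-27 |
Completion: J1=9  J2=10  J3=22  J4=25  J5=27
Turnaround (C−A): J1=9  J2=10  J3=22  J4=25  J5=27
Waiting(J1) = turnaround − burst = 9 − 9 = 0

0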